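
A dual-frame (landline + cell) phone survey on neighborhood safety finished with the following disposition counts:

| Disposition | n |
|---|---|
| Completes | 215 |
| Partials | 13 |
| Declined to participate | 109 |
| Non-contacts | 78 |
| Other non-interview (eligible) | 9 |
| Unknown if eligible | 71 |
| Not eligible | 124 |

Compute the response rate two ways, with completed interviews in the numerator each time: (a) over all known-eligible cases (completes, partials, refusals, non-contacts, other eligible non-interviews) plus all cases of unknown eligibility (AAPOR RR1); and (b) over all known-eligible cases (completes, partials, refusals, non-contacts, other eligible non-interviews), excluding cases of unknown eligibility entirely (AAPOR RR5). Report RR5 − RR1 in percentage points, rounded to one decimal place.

Numerator → 215
Denom → 215 + 13 + 109 + 78 + 9 + 71 = 495
RR1 = 215 / 495 = 0.4343
Denom → 215 + 13 + 109 + 78 + 9 = 424
RR5 = 215 / 424 = 0.5071
Difference = 50.71 − 43.43 = 7.28 percentage points

7.3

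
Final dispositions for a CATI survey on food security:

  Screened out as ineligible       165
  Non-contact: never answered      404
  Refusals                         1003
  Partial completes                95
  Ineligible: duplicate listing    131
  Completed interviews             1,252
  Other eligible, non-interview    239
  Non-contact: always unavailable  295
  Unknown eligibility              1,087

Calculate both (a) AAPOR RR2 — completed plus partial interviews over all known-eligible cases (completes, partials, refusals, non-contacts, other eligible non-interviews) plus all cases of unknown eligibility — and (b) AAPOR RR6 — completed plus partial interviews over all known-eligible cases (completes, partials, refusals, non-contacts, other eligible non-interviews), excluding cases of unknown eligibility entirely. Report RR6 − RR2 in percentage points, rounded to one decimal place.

10.2

No contact after all attempts = 404 + 295 = 699
Out of scope = 165 + 131 = 296
Num → 1252 + 95 = 1347
Base → 1252 + 95 + 1003 + 699 + 239 + 1087 = 4375
RR2 = 1347 / 4375 = 0.3079
Base → 1252 + 95 + 1003 + 699 + 239 = 3288
RR6 = 1347 / 3288 = 0.4097
Difference = 40.97 − 30.79 = 10.18 percentage points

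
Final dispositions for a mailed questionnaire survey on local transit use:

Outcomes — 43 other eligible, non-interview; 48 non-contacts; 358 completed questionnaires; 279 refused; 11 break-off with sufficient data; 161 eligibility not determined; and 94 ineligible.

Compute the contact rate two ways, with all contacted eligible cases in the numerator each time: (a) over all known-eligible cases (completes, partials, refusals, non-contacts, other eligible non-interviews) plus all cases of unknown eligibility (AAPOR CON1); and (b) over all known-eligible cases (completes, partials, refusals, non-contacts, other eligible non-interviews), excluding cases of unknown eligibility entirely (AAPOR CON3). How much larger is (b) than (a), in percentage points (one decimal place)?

16.7

Num = 358 + 11 + 279 + 43 = 691
Denominator = 358 + 11 + 279 + 48 + 43 + 161 = 900
CON1 = 691 / 900 = 0.7678
Denominator = 358 + 11 + 279 + 48 + 43 = 739
CON3 = 691 / 739 = 0.9350
Difference = 93.50 − 76.78 = 16.72 percentage points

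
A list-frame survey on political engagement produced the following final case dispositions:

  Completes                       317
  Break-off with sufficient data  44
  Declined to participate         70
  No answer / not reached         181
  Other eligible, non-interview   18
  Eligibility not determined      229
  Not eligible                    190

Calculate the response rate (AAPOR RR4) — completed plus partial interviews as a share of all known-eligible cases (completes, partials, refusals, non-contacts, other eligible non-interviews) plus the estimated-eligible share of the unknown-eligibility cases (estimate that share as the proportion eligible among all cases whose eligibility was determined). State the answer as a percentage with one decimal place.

Top = 317 + 44 = 361
Determined eligible = 317 + 44 + 70 + 181 + 18 = 630
e = 630 / (630 + 190) = 630 / 820 = 0.7683
Eligible share of unknowns = 0.7683 × 229 = 175.94
Base = 630 + 175.94 = 805.94
RR4 = 361 / 805.94 = 0.4479

44.8%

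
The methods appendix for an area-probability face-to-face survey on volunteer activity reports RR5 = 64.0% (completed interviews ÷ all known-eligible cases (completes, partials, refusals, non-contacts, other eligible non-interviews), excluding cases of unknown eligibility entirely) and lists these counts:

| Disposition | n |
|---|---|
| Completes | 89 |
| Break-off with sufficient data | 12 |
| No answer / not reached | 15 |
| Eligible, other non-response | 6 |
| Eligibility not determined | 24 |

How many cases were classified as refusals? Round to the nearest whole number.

17

RR5 = 89 / D = 0.640
D = 89 / 0.640 = 139.1
Remaining denominator categories sum to 122
refusals = 139.1 − 122 ≈ 17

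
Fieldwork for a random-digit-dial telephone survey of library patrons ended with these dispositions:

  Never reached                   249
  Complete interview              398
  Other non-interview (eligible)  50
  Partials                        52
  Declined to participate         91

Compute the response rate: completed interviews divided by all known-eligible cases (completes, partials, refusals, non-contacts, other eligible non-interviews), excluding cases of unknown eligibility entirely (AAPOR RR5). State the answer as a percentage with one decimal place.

Numerator = 398
Denominator = 398 + 52 + 91 + 249 + 50 = 840
RR5 = 398 / 840 = 0.4738

47.4%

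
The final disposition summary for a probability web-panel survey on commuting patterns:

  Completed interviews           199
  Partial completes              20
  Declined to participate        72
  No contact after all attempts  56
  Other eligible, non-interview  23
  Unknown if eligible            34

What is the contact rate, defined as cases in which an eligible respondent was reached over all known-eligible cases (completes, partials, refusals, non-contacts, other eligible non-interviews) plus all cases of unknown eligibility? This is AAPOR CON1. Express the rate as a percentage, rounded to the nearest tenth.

Num → 199 + 20 + 72 + 23 = 314
Denominator → 199 + 20 + 72 + 56 + 23 + 34 = 404
CON1 = 314 / 404 = 0.7772

77.7%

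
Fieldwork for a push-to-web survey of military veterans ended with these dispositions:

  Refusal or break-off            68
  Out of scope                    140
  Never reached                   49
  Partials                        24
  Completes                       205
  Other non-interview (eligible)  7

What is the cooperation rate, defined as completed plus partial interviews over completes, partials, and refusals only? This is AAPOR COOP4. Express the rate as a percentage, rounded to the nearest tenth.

Top → 205 + 24 = 229
Denom → 205 + 24 + 68 = 297
COOP4 = 229 / 297 = 0.7710

77.1%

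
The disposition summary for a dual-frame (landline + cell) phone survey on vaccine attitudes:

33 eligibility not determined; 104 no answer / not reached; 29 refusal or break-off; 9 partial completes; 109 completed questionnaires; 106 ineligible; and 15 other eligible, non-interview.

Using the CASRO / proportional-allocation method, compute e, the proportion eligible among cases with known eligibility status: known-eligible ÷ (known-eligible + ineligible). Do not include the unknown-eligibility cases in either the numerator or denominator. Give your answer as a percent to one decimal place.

71.5%

Known eligible = 109 + 9 + 29 + 104 + 15 = 266
e = 266 / (266 + 106) = 266 / 372 = 0.7151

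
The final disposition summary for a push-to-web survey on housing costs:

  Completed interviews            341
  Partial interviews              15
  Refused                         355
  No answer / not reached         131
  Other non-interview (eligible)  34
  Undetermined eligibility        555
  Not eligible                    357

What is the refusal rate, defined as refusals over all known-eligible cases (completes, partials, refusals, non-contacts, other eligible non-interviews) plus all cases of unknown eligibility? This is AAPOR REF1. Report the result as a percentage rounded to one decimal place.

24.8%

Numerator → 355
Denominator → 341 + 15 + 355 + 131 + 34 + 555 = 1431
REF1 = 355 / 1431 = 0.2481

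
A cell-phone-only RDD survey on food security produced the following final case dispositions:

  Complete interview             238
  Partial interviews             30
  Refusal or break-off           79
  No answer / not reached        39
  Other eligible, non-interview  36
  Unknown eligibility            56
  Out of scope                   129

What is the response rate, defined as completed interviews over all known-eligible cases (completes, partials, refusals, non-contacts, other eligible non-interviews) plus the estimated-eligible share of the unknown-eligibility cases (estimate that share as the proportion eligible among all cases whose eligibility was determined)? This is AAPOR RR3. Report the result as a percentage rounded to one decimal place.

Numerator: 238
Known eligible: 238 + 30 + 79 + 39 + 36 = 422
e = 422 / (422 + 129) = 422 / 551 = 0.7659
Eligible share of unknowns: 0.7659 × 56 = 42.89
Denominator: 422 + 42.89 = 464.89
RR3 = 238 / 464.89 = 0.5119

51.2%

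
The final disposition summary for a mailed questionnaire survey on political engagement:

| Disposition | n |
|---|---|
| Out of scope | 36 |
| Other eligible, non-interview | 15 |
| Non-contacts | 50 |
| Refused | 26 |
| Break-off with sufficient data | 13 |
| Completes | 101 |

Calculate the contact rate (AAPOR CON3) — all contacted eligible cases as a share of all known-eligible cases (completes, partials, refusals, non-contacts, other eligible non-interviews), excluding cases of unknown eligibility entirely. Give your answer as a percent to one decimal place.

75.6%

Top → 101 + 13 + 26 + 15 = 155
Base → 101 + 13 + 26 + 50 + 15 = 205
CON3 = 155 / 205 = 0.7561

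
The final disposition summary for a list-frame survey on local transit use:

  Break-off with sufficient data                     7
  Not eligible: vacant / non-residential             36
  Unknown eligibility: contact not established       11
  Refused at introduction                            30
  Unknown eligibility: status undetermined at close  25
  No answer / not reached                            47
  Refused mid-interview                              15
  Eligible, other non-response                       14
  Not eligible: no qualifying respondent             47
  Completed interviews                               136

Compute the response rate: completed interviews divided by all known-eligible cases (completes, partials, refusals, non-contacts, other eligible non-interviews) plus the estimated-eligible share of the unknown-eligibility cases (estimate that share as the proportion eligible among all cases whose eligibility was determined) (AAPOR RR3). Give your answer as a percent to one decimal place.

Declined to participate = 30 + 15 = 45
Unknown if eligible = 11 + 25 = 36
Not eligible = 47 + 36 = 83
Num = 136
Determined eligible = 136 + 7 + 45 + 47 + 14 = 249
e = 249 / (249 + 83) = 249 / 332 = 0.7500
e × U = 0.7500 × 36 = 27.00
Base = 249 + 27.00 = 276.00
RR3 = 136 / 276.00 = 0.4928

49.3%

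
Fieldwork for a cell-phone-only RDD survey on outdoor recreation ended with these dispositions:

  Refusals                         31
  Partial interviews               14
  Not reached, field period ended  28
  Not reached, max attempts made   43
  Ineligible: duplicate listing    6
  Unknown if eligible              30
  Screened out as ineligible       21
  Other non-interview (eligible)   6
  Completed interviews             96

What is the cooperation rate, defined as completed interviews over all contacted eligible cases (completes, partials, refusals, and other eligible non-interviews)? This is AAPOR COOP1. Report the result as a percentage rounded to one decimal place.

65.3%

Never reached = 28 + 43 = 71
Ineligible = 21 + 6 = 27
Top: 96
Denom: 96 + 14 + 31 + 6 = 147
COOP1 = 96 / 147 = 0.6531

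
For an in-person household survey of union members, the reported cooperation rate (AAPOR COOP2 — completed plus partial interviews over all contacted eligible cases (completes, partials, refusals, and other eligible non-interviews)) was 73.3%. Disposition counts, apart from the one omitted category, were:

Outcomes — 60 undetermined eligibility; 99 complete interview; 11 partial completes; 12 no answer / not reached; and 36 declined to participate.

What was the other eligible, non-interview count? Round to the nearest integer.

Top: 99 + 11 = 110
COOP2 = 110 / D = 0.733
D = 110 / 0.733 = 150.1
Remaining denominator categories sum to 146
other eligible, non-interview = 150.1 − 146 ≈ 4

4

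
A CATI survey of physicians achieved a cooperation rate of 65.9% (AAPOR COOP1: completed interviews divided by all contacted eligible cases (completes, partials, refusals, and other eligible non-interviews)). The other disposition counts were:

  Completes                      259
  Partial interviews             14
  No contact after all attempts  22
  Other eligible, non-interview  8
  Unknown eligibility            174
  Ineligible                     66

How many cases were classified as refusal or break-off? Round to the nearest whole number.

COOP1 = 259 / D = 0.659
D = 259 / 0.659 = 393.0
Remaining denominator categories sum to 281
refusal or break-off = 393.0 − 281 ≈ 112

112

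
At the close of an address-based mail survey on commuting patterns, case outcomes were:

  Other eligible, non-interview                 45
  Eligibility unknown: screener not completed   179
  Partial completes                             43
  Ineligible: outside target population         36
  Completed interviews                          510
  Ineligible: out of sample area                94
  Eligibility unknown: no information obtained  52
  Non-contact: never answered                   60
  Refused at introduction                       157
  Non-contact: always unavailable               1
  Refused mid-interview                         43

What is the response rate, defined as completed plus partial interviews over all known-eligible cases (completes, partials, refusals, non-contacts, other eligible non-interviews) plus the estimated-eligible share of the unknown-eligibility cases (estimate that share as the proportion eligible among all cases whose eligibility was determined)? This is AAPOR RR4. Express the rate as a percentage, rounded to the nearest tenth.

52.2%

Refusal or break-off = 157 + 43 = 200
Never reached = 60 + 1 = 61
Eligibility not determined = 179 + 52 = 231
Out of scope = 36 + 94 = 130
Num → 510 + 43 = 553
Eligible (known) → 510 + 43 + 200 + 61 + 45 = 859
e = 859 / (859 + 130) = 859 / 989 = 0.8686
e × U → 0.8686 × 231 = 200.65
Denominator → 859 + 200.65 = 1059.65
RR4 = 553 / 1059.65 = 0.5219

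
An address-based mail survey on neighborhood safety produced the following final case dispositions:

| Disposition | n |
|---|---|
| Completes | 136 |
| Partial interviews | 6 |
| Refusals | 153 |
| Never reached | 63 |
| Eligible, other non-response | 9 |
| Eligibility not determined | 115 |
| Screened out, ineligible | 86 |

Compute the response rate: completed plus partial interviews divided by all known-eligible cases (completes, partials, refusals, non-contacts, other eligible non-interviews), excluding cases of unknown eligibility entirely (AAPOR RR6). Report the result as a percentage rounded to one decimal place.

Numerator: 136 + 6 = 142
Base: 136 + 6 + 153 + 63 + 9 = 367
RR6 = 142 / 367 = 0.3869

38.7%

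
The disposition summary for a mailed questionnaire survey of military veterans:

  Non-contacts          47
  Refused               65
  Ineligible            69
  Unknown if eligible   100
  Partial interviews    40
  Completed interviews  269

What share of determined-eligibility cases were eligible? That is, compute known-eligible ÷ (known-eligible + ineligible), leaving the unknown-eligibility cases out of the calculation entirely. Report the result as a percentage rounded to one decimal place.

Eligible (known): 269 + 40 + 65 + 47 = 421
e = 421 / (421 + 69) = 421 / 490 = 0.8592

85.9%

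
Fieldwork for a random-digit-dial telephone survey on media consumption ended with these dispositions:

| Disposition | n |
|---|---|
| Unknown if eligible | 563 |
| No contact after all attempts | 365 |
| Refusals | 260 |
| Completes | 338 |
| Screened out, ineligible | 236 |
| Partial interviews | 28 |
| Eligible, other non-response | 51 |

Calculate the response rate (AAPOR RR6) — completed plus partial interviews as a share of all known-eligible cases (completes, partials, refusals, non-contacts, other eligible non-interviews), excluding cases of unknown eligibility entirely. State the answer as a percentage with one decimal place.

35.1%

Numerator → 338 + 28 = 366
Denominator → 338 + 28 + 260 + 365 + 51 = 1042
RR6 = 366 / 1042 = 0.3512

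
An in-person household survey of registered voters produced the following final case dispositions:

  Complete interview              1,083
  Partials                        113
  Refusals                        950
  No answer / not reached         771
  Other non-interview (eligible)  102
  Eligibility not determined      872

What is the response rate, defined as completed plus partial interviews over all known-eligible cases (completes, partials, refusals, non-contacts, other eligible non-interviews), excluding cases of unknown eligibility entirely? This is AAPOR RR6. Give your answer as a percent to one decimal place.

39.6%

Num = 1083 + 113 = 1196
Base = 1083 + 113 + 950 + 771 + 102 = 3019
RR6 = 1196 / 3019 = 0.3962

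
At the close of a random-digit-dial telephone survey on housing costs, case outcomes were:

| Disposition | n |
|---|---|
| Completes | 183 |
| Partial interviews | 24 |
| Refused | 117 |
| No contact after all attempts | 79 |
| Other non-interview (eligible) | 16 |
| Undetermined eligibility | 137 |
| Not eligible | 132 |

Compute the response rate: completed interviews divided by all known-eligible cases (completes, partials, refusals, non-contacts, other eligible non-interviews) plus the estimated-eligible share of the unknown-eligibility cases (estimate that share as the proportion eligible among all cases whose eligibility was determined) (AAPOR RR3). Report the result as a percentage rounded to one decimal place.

35.0%

Numerator: 183
Determined eligible: 183 + 24 + 117 + 79 + 16 = 419
e = 419 / (419 + 132) = 419 / 551 = 0.7604
Estimated eligible among unknowns: 0.7604 × 137 = 104.17
Base: 419 + 104.17 = 523.17
RR3 = 183 / 523.17 = 0.3498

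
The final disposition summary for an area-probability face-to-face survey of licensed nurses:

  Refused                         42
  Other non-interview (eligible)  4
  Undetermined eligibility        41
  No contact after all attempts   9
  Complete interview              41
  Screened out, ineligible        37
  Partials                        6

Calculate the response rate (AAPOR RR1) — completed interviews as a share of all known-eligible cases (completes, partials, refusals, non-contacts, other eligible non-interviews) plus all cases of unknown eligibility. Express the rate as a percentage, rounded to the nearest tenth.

28.7%

Top: 41
Base: 41 + 6 + 42 + 9 + 4 + 41 = 143
RR1 = 41 / 143 = 0.2867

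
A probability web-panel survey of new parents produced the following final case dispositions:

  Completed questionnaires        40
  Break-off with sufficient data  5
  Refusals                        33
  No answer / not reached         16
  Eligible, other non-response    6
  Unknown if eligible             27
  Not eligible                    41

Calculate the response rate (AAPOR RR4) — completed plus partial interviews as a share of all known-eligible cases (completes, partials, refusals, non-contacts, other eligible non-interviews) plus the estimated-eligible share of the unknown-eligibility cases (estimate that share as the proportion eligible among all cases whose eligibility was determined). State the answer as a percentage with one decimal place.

Numerator = 40 + 5 = 45
Eligible (known) = 40 + 5 + 33 + 16 + 6 = 100
e = 100 / (100 + 41) = 100 / 141 = 0.7092
e × U = 0.7092 × 27 = 19.15
Denom = 100 + 19.15 = 119.15
RR4 = 45 / 119.15 = 0.3777

37.8%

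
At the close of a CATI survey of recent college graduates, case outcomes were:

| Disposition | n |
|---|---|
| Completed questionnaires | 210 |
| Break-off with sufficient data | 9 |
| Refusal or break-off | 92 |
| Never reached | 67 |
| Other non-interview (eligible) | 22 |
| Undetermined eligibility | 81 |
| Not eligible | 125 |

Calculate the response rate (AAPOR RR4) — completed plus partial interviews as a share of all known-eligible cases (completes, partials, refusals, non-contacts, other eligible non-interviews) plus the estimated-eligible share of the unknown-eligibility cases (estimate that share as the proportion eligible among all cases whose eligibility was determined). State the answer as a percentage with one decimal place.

Numerator → 210 + 9 = 219
Eligible (known) → 210 + 9 + 92 + 67 + 22 = 400
e = 400 / (400 + 125) = 400 / 525 = 0.7619
e × U → 0.7619 × 81 = 61.71
Base → 400 + 61.71 = 461.71
RR4 = 219 / 461.71 = 0.4743

47.4%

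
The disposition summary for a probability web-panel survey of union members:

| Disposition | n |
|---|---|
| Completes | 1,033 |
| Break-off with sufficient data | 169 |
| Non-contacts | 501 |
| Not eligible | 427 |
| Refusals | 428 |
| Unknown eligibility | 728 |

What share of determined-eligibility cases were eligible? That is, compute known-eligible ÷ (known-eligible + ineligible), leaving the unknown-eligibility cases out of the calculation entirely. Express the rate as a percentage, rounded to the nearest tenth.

83.3%

Eligible (known): 1033 + 169 + 428 + 501 = 2131
e = 2131 / (2131 + 427) = 2131 / 2558 = 0.8331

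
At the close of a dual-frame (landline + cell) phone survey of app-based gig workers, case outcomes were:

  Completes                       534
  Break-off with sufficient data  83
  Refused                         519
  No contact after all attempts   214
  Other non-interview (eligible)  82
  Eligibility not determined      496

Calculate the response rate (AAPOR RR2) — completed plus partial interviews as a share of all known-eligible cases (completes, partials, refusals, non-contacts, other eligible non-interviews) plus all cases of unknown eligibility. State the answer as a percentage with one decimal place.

32.0%

Numerator = 534 + 83 = 617
Base = 534 + 83 + 519 + 214 + 82 + 496 = 1928
RR2 = 617 / 1928 = 0.3200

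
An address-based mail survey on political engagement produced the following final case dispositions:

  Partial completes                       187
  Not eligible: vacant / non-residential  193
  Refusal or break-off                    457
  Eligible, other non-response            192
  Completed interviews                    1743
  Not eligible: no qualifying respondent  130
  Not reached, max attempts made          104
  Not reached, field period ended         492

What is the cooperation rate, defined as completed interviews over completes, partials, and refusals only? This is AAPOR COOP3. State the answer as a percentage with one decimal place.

73.0%

Never reached = 492 + 104 = 596
Not eligible = 130 + 193 = 323
Top: 1743
Base: 1743 + 187 + 457 = 2387
COOP3 = 1743 / 2387 = 0.7302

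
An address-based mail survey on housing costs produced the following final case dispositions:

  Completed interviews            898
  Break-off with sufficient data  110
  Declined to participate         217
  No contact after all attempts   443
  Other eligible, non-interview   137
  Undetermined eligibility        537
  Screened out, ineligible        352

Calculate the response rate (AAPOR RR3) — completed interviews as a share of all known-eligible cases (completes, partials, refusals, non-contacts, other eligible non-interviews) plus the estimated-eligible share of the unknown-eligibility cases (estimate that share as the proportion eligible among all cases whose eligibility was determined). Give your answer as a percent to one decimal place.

Num = 898
Determined eligible = 898 + 110 + 217 + 443 + 137 = 1805
e = 1805 / (1805 + 352) = 1805 / 2157 = 0.8368
Eligible share of unknowns = 0.8368 × 537 = 449.36
Denominator = 1805 + 449.36 = 2254.36
RR3 = 898 / 2254.36 = 0.3983

39.8%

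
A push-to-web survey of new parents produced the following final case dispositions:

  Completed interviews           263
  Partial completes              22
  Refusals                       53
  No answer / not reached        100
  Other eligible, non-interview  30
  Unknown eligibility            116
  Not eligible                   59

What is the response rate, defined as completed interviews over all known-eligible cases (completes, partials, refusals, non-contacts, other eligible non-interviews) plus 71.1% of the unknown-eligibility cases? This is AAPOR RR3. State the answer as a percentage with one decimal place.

47.8%

Num = 263
Known eligible = 263 + 22 + 53 + 100 + 30 = 468
e × U = 0.7110 × 116 = 82.48
Denom = 468 + 82.48 = 550.48
RR3 = 263 / 550.48 = 0.4778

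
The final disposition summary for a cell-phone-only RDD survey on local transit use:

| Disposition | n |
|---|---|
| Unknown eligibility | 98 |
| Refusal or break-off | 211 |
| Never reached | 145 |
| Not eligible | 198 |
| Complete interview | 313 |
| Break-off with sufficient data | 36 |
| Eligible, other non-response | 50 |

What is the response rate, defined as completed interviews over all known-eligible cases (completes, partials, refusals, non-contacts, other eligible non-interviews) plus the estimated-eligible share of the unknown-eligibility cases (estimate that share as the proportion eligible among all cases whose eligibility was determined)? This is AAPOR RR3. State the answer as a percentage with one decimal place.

37.6%

Top → 313
Eligible (known) → 313 + 36 + 211 + 145 + 50 = 755
e = 755 / (755 + 198) = 755 / 953 = 0.7922
e × U → 0.7922 × 98 = 77.64
Denominator → 755 + 77.64 = 832.64
RR3 = 313 / 832.64 = 0.3759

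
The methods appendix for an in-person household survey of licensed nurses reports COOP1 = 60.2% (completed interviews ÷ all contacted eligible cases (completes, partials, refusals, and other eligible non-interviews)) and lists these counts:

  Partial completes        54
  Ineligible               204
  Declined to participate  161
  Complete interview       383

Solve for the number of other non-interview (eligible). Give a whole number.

COOP1 = 383 / D = 0.602
D = 383 / 0.602 = 636.2
Rest of base = 598
other non-interview (eligible) = 636.2 − 598 ≈ 38

38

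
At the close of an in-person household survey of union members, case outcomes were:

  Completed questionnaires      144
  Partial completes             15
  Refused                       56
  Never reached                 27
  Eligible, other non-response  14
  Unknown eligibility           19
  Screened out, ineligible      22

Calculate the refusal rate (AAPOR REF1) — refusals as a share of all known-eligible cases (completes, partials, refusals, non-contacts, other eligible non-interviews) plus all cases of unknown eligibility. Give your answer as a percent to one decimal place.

20.4%

Top = 56
Denominator = 144 + 15 + 56 + 27 + 14 + 19 = 275
REF1 = 56 / 275 = 0.2036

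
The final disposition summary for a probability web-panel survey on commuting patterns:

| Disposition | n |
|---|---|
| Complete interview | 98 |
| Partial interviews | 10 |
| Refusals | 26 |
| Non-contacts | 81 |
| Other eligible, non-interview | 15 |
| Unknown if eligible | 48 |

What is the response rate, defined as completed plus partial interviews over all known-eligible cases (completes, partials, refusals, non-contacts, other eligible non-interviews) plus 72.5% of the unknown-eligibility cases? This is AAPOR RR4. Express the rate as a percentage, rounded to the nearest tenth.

Top → 98 + 10 = 108
Determined eligible → 98 + 10 + 26 + 81 + 15 = 230
e × U → 0.7250 × 48 = 34.80
Base → 230 + 34.80 = 264.80
RR4 = 108 / 264.80 = 0.4079

40.8%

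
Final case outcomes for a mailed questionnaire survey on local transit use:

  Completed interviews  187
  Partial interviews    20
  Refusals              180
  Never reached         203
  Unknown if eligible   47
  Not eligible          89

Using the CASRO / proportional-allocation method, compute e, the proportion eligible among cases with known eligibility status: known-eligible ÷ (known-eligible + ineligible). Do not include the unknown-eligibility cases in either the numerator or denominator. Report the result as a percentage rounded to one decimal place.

Eligible (known): 187 + 20 + 180 + 203 = 590
e = 590 / (590 + 89) = 590 / 679 = 0.8689

86.9%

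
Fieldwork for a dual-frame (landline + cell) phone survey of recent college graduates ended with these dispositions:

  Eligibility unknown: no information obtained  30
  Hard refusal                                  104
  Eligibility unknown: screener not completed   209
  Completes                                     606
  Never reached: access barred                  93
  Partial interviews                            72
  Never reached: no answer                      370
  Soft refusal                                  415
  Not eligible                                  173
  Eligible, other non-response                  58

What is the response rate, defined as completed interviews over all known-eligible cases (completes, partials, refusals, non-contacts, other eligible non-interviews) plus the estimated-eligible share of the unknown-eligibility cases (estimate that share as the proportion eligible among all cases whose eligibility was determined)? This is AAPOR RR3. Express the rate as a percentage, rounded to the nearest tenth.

31.3%

Refusals = 104 + 415 = 519
No answer / not reached = 370 + 93 = 463
Eligibility not determined = 209 + 30 = 239
Numerator: 606
Determined eligible: 606 + 72 + 519 + 463 + 58 = 1718
e = 1718 / (1718 + 173) = 1718 / 1891 = 0.9085
e × U: 0.9085 × 239 = 217.13
Base: 1718 + 217.13 = 1935.13
RR3 = 606 / 1935.13 = 0.3132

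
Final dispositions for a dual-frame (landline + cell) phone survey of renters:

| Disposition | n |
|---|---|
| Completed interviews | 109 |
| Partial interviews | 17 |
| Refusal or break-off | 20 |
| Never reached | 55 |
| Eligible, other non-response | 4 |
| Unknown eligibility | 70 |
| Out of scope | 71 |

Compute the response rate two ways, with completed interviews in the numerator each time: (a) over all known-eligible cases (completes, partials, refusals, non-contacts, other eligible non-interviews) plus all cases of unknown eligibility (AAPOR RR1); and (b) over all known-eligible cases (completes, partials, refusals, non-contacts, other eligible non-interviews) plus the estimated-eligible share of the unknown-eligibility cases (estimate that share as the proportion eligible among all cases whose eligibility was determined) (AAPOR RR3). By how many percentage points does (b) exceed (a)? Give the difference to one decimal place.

Numerator = 109
Denom = 109 + 17 + 20 + 55 + 4 + 70 = 275
RR1 = 109 / 275 = 0.3964
Eligible (known) = 109 + 17 + 20 + 55 + 4 = 205
e = 205 / (205 + 71) = 205 / 276 = 0.7428
Estimated eligible among unknowns = 0.7428 × 70 = 52.00
Denom = 205 + 52.00 = 257.00
RR3 = 109 / 257.00 = 0.4241
Difference = 42.41 − 39.64 = 2.77 percentage points

2.8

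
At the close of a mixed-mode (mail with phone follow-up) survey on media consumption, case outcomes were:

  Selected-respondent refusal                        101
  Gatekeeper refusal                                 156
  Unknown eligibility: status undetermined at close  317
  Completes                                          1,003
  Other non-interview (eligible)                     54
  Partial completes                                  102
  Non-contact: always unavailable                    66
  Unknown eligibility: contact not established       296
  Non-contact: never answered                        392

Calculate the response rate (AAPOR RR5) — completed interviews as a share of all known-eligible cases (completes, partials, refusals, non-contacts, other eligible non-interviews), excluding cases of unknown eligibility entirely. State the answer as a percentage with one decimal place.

53.5%

Refused = 156 + 101 = 257
No contact after all attempts = 392 + 66 = 458
Undetermined eligibility = 296 + 317 = 613
Numerator → 1003
Denominator → 1003 + 102 + 257 + 458 + 54 = 1874
RR5 = 1003 / 1874 = 0.5352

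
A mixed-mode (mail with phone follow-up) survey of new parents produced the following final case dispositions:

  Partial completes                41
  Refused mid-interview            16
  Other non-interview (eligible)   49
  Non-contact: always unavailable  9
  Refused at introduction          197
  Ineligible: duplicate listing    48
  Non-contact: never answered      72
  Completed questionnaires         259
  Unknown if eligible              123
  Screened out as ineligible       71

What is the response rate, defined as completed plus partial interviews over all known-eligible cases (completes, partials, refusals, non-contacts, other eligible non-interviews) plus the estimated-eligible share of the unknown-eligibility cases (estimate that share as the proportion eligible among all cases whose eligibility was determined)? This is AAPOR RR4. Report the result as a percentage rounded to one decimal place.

Refusal or break-off = 197 + 16 = 213
Never reached = 72 + 9 = 81
Ineligible = 71 + 48 = 119
Top = 259 + 41 = 300
Determined eligible = 259 + 41 + 213 + 81 + 49 = 643
e = 643 / (643 + 119) = 643 / 762 = 0.8438
Estimated eligible among unknowns = 0.8438 × 123 = 103.79
Denom = 643 + 103.79 = 746.79
RR4 = 300 / 746.79 = 0.4017

40.2%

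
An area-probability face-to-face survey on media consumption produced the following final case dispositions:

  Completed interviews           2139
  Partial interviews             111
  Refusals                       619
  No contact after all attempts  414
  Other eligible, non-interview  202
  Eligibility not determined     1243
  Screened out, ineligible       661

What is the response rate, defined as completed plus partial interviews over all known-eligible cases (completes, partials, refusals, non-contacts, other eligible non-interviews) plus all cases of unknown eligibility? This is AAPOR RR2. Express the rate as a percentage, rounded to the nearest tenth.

Top: 2139 + 111 = 2250
Denominator: 2139 + 111 + 619 + 414 + 202 + 1243 = 4728
RR2 = 2250 / 4728 = 0.4759

47.6%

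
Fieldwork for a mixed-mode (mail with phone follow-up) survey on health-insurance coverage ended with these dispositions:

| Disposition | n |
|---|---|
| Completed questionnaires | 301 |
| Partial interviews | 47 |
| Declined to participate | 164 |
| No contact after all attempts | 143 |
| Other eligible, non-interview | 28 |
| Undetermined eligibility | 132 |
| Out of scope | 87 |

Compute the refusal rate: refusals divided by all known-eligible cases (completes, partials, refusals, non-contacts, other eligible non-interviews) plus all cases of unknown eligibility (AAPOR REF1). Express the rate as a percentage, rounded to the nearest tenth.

Numerator: 164
Denom: 301 + 47 + 164 + 143 + 28 + 132 = 815
REF1 = 164 / 815 = 0.2012

20.1%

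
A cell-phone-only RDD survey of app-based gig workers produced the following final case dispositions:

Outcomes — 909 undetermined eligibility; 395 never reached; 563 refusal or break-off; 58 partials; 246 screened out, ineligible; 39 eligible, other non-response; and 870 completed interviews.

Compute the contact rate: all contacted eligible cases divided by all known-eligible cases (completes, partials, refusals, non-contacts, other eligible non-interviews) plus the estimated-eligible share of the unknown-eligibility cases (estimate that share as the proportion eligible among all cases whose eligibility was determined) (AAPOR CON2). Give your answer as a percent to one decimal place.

56.0%

Num = 870 + 58 + 563 + 39 = 1530
Eligible (known) = 870 + 58 + 563 + 395 + 39 = 1925
e = 1925 / (1925 + 246) = 1925 / 2171 = 0.8867
Eligible share of unknowns = 0.8867 × 909 = 806.01
Denom = 1925 + 806.01 = 2731.01
CON2 = 1530 / 2731.01 = 0.5602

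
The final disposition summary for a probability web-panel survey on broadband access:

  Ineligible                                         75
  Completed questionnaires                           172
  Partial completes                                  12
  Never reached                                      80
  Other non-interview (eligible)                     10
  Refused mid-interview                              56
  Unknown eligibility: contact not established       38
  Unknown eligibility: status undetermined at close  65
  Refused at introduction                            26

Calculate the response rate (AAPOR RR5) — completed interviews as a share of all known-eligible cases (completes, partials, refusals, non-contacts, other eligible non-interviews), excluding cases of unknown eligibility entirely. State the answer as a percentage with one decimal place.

48.3%

Refused = 26 + 56 = 82
Eligibility not determined = 38 + 65 = 103
Numerator: 172
Denominator: 172 + 12 + 82 + 80 + 10 = 356
RR5 = 172 / 356 = 0.4831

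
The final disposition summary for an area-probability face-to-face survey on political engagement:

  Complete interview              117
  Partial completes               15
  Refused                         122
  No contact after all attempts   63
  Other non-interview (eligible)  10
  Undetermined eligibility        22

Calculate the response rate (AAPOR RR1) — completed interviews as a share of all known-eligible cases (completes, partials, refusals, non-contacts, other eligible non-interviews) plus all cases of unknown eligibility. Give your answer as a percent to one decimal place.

Top = 117
Denom = 117 + 15 + 122 + 63 + 10 + 22 = 349
RR1 = 117 / 349 = 0.3352

33.5%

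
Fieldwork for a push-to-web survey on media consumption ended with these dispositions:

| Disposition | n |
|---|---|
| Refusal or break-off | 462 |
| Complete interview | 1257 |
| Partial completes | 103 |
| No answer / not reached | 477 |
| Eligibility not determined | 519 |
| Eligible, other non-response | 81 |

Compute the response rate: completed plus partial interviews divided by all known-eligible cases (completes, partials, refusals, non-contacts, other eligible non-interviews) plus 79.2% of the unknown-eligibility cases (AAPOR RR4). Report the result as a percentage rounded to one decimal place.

48.7%

Num = 1257 + 103 = 1360
Known eligible = 1257 + 103 + 462 + 477 + 81 = 2380
e × U = 0.7920 × 519 = 411.05
Base = 2380 + 411.05 = 2791.05
RR4 = 1360 / 2791.05 = 0.4873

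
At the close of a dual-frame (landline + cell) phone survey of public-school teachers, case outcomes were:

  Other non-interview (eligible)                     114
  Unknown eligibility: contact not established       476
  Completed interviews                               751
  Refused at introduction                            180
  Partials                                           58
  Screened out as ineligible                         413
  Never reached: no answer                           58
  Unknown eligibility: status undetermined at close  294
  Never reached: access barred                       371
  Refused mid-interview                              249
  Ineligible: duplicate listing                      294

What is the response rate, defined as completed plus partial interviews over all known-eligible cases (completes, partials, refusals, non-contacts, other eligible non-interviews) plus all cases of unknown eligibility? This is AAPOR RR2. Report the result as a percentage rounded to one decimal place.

31.7%

Refused = 180 + 249 = 429
No contact after all attempts = 58 + 371 = 429
Unknown eligibility = 476 + 294 = 770
Not eligible = 413 + 294 = 707
Numerator → 751 + 58 = 809
Denom → 751 + 58 + 429 + 429 + 114 + 770 = 2551
RR2 = 809 / 2551 = 0.3171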